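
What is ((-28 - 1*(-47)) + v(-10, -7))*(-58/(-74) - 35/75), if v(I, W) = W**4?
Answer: 85184/111 ≈ 767.42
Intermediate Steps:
((-28 - 1*(-47)) + v(-10, -7))*(-58/(-74) - 35/75) = ((-28 - 1*(-47)) + (-7)**4)*(-58/(-74) - 35/75) = ((-28 + 47) + 2401)*(-58*(-1/74) - 35*1/75) = (19 + 2401)*(29/37 - 7/15) = 2420*(176/555) = 85184/111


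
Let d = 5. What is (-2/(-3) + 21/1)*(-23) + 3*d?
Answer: -1450/3 ≈ -483.33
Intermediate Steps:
(-2/(-3) + 21/1)*(-23) + 3*d = (-2/(-3) + 21/1)*(-23) + 3*5 = (-2*(-1/3) + 21*1)*(-23) + 15 = (2/3 + 21)*(-23) + 15 = (65/3)*(-23) + 15 = -1495/3 + 15 = -1450/3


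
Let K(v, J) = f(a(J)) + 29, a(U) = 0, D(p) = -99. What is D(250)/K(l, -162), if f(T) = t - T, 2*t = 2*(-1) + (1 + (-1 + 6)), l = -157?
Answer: -99/31 ≈ -3.1936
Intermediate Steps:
t = 2 (t = (2*(-1) + (1 + (-1 + 6)))/2 = (-2 + (1 + 5))/2 = (-2 + 6)/2 = (½)*4 = 2)
f(T) = 2 - T
K(v, J) = 31 (K(v, J) = (2 - 1*0) + 29 = (2 + 0) + 29 = 2 + 29 = 31)
D(250)/K(l, -162) = -99/31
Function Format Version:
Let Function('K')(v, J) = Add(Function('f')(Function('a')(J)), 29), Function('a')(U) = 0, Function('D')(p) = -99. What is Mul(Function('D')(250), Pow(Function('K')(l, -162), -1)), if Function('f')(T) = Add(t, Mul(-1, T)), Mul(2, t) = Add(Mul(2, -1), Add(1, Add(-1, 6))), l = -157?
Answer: Rational(-99, 31) ≈ -3.1936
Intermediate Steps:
t = 2 (t = Mul(Rational(1, 2), Add(Mul(2, -1), Add(1, Add(-1, 6)))) = Mul(Rational(1, 2), Add(-2, Add(1, 5))) = Mul(Rational(1, 2), Add(-2, 6)) = Mul(Rational(1, 2), 4) = 2)
Function('f')(T) = Add(2, Mul(-1, T))
Function('K')(v, J) = 31 (Function('K')(v, J) = Add(Add(2, Mul(-1, 0)), 29) = Add(Add(2, 0), 29) = Add(2, 29) = 31)
Mul(Function('D')(250), Pow(Function('K')(l, -162), -1)) = Mul(-99, Pow(31, -1)) = Mul(-99, Rational(1, 31)) = Rational(-99, 31)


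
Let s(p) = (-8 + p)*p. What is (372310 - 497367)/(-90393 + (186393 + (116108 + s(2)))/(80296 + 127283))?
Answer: 25959207003/18763386058 ≈ 1.3835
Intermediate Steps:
s(p) = p*(-8 + p)
(372310 - 497367)/(-90393 + (186393 + (116108 + s(2)))/(80296 + 127283)) = (372310 - 497367)/(-90393 + (186393 + (116108 + 2*(-8 + 2)))/(80296 + 127283)) = -125057/(-90393 + (186393 + (116108 + 2*(-6)))/207579) = -125057/(-90393 + (186393 + (116108 - 12))*(1/207579)) = -125057/(-90393 + (186393 + 116096)*(1/207579)) = -125057/(-90393 + 302489*(1/207579)) = -125057/(-90393 + 302489/207579) = -125057/(-18763386058/207579) = -125057*(-207579/18763386058) = 25959207003/18763386058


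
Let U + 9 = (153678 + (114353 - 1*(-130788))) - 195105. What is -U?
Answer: -203705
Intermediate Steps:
U = 203705 (U = -9 + ((153678 + (114353 - 1*(-130788))) - 195105) = -9 + ((153678 + (114353 + 130788)) - 195105) = -9 + ((153678 + 245141) - 195105) = -9 + (398819 - 195105) = -9 + 203714 = 203705)
-U = -1*203705 = -203705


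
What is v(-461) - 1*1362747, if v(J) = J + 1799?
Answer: -1361409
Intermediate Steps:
v(J) = 1799 + J
v(-461) - 1*1362747 = (1799 - 461) - 1*1362747 = 1338 - 1362747 = -1361409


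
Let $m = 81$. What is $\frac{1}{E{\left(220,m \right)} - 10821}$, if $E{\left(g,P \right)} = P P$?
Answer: $- \frac{1}{4260} \approx -0.00023474$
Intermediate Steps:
$E{\left(g,P \right)} = P^{2}$
$\frac{1}{E{\left(220,m \right)} - 10821} = \frac{1}{81^{2} - 10821} = \frac{1}{6561 - 10821} = \frac{1}{-4260} = - \frac{1}{4260}$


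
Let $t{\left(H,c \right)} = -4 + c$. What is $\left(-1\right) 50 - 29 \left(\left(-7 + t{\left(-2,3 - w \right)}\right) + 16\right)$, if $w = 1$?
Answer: $-253$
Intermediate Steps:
$\left(-1\right) 50 - 29 \left(\left(-7 + t{\left(-2,3 - w \right)}\right) + 16\right) = \left(-1\right) 50 - 29 \left(\left(-7 + \left(-4 + \left(3 - 1\right)\right)\right) + 16\right) = -50 - 29 \left(\left(-7 + \left(-4 + \left(3 - 1\right)\right)\right) + 16\right) = -50 - 29 \left(\left(-7 + \left(-4 + 2\right)\right) + 16\right) = -50 - 29 \left(\left(-7 - 2\right) + 16\right) = -50 - 29 \left(-9 + 16\right) = -50 - 203 = -253$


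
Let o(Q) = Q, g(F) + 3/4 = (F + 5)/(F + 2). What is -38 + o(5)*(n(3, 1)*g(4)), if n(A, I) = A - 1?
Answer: -61/2 ≈ -30.500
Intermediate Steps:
n(A, I) = -1 + A
g(F) = -¾ + (5 + F)/(2 + F) (g(F) = -¾ + (F + 5)/(F + 2) = -¾ + (5 + F)/(2 + F))
-38 + o(5)*(n(3, 1)*g(4)) = -38 + 5*((-1 + 3)*((14 + 4)/(4*(2 + 4)))) = -38 + 5*(2*((¼)*18/6)) = -38 + 5*(2*((¼)*(⅙)*18)) = -38 + 5*(2*(¾)) = -38 + 5*(3/2) = -38 + 15/2 = -61/2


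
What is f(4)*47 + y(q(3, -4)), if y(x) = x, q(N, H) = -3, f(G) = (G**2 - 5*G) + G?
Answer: -3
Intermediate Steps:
f(G) = G**2 - 4*G
f(4)*47 + y(q(3, -4)) = (4*(-4 + 4))*47 - 3 = (4*0)*47 - 3 = 0*47 - 3 = 0 - 3 = -3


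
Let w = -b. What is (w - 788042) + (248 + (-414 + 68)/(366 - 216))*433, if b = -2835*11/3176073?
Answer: -18041597368448/26467275 ≈ -6.8166e+5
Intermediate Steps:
b = -3465/352897 (b = -31185*1/3176073 = -3465/352897 ≈ -0.0098187)
w = 3465/352897 (w = -1*(-3465/352897) = 3465/352897 ≈ 0.0098187)
(w - 788042) + (248 + (-414 + 68)/(366 - 216))*433 = (3465/352897 - 788042) + (248 + (-414 + 68)/(366 - 216))*433 = -278097654209/352897 + (248 - 346/150)*433 = -278097654209/352897 + (248 - 346*1/150)*433 = -278097654209/352897 + (248 - 173/75)*433 = -278097654209/352897 + (18427/75)*433 = -278097654209/352897 + 7978891/75 = -18041597368448/26467275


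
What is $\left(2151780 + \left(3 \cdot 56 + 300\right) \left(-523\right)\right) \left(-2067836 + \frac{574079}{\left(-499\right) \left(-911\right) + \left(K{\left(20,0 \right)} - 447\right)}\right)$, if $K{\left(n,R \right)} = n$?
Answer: $- \frac{895469836298760324}{227081} \approx -3.9434 \cdot 10^{12}$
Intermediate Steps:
$\left(2151780 + \left(3 \cdot 56 + 300\right) \left(-523\right)\right) \left(-2067836 + \frac{574079}{\left(-499\right) \left(-911\right) + \left(K{\left(20,0 \right)} - 447\right)}\right) = \left(2151780 + \left(3 \cdot 56 + 300\right) \left(-523\right)\right) \left(-2067836 + \frac{574079}{\left(-499\right) \left(-911\right) + \left(20 - 447\right)}\right) = \left(2151780 + \left(168 + 300\right) \left(-523\right)\right) \left(-2067836 + \frac{574079}{454589 + \left(20 - 447\right)}\right) = \left(2151780 + 468 \left(-523\right)\right) \left(-2067836 + \frac{574079}{454589 - 427}\right) = \left(2151780 - 244764\right) \left(-2067836 + \frac{574079}{454162}\right) = 1907016 \left(-2067836 + 574079 \cdot \frac{1}{454162}\right) = 1907016 \left(-2067836 + \frac{574079}{454162}\right) = 1907016 \left(- \frac{939131959353}{454162}\right) = - \frac{895469836298760324}{227081}$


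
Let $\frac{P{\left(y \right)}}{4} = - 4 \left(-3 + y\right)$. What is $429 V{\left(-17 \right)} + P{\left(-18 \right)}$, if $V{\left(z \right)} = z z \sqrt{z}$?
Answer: $336 + 123981 i \sqrt{17} \approx 336.0 + 5.1119 \cdot 10^{5} i$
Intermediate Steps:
$P{\left(y \right)} = 48 - 16 y$ ($P{\left(y \right)} = 4 \left(- 4 \left(-3 + y\right)\right) = 4 \left(12 - 4 y\right) = 48 - 16 y$)
$V{\left(z \right)} = z^{\frac{5}{2}}$ ($V{\left(z \right)} = z^{2} \sqrt{z} = z^{\frac{5}{2}}$)
$429 V{\left(-17 \right)} + P{\left(-18 \right)} = 429 \left(-17\right)^{\frac{5}{2}} + \left(48 - -288\right) = 429 \cdot 289 i \sqrt{17} + \left(48 + 288\right) = 123981 i \sqrt{17} + 336 = 336 + 123981 i \sqrt{17}$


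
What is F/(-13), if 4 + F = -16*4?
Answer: 68/13 ≈ 5.2308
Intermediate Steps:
F = -68 (F = -4 - 16*4 = -4 - 64 = -68)
F/(-13) = -68/(-13) = -1/13*(-68) = 68/13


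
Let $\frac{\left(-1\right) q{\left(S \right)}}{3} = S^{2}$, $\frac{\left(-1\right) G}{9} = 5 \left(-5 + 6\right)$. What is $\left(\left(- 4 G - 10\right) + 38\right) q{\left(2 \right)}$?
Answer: $-2496$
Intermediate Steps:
$G = -45$ ($G = - 9 \cdot 5 \left(-5 + 6\right) = - 9 \cdot 5 \cdot 1 = \left(-9\right) 5 = -45$)
$q{\left(S \right)} = - 3 S^{2}$
$\left(\left(- 4 G - 10\right) + 38\right) q{\left(2 \right)} = \left(\left(\left(-4\right) \left(-45\right) - 10\right) + 38\right) \left(- 3 \cdot 2^{2}\right) = \left(\left(180 - 10\right) + 38\right) \left(\left(-3\right) 4\right) = \left(170 + 38\right) \left(-12\right) = 208 \left(-12\right) = -2496$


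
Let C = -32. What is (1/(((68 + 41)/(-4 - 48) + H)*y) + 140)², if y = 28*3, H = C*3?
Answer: 224907819443329/11474908641 ≈ 19600.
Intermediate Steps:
H = -96 (H = -32*3 = -96)
y = 84
(1/(((68 + 41)/(-4 - 48) + H)*y) + 140)² = (1/((68 + 41)/(-4 - 48) - 96*84) + 140)² = ((1/84)/(109/(-52) - 96) + 140)² = ((1/84)/(109*(-1/52) - 96) + 140)² = ((1/84)/(-109/52 - 96) + 140)² = ((1/84)/(-5101/52) + 140)² = (-52/5101*1/84 + 140)² = (-13/107121 + 140)² = (14996927/107121)² = 224907819443329/11474908641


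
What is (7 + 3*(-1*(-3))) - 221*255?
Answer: -56339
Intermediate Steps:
(7 + 3*(-1*(-3))) - 221*255 = (7 + 3*3) - 56355 = (7 + 9) - 56355 = 16 - 56355 = -56339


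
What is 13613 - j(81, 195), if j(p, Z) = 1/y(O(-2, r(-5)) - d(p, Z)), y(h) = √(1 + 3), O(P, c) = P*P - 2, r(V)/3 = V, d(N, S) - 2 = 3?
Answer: 27225/2 ≈ 13613.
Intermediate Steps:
d(N, S) = 5 (d(N, S) = 2 + 3 = 5)
r(V) = 3*V
O(P, c) = -2 + P² (O(P, c) = P² - 2 = -2 + P²)
y(h) = 2 (y(h) = √4 = 2)
j(p, Z) = ½ (j(p, Z) = 1/2 = ½)
13613 - j(81, 195) = 13613 - 1*½ = 13613 - ½ = 27225/2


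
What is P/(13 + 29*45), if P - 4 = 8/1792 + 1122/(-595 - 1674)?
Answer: 1783965/669881408 ≈ 0.0026631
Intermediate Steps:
P = 1783965/508256 (P = 4 + (8/1792 + 1122/(-595 - 1674)) = 4 + (8*(1/1792) + 1122/(-2269)) = 4 + (1/224 + 1122*(-1/2269)) = 4 + (1/224 - 1122/2269) = 4 - 249059/508256 = 1783965/508256 ≈ 3.5100)
P/(13 + 29*45) = 1783965/(508256*(13 + 29*45)) = 1783965/(508256*(13 + 1305)) = (1783965/508256)/1318 = (1783965/508256)*(1/1318) = 1783965/669881408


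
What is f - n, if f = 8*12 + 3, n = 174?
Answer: -75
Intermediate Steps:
f = 99 (f = 96 + 3 = 99)
f - n = 99 - 1*174 = 99 - 174 = -75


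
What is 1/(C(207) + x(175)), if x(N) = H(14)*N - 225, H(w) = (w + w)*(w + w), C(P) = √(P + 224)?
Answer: 136975/18762150194 - √431/18762150194 ≈ 7.2995e-6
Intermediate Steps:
C(P) = √(224 + P)
H(w) = 4*w² (H(w) = (2*w)*(2*w) = 4*w²)
x(N) = -225 + 784*N (x(N) = (4*14²)*N - 225 = (4*196)*N - 225 = 784*N - 225 = -225 + 784*N)
1/(C(207) + x(175)) = 1/(√(224 + 207) + (-225 + 784*175)) = 1/(√431 + (-225 + 137200)) = 1/(√431 + 136975) = 1/(136975 + √431)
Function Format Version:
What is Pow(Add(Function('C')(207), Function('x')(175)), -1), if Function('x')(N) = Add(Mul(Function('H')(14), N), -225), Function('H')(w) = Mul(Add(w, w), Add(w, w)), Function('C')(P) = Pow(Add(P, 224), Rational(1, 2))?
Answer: Add(Rational(136975, 18762150194), Mul(Rational(-1, 18762150194), Pow(431, Rational(1, 2)))) ≈ 7.2995e-6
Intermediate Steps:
Function('C')(P) = Pow(Add(224, P), Rational(1, 2))
Function('H')(w) = Mul(4, Pow(w, 2)) (Function('H')(w) = Mul(Mul(2, w), Mul(2, w)) = Mul(4, Pow(w, 2)))
Function('x')(N) = Add(-225, Mul(784, N)) (Function('x')(N) = Add(Mul(Mul(4, Pow(14, 2)), N), -225) = Add(Mul(Mul(4, 196), N), -225) = Add(Mul(784, N), -225) = Add(-225, Mul(784, N)))
Pow(Add(Function('C')(207), Function('x')(175)), -1) = Pow(Add(Pow(Add(224, 207), Rational(1, 2)), Add(-225, Mul(784, 175))), -1) = Pow(Add(Pow(431, Rational(1, 2)), Add(-225, 137200)), -1) = Pow(Add(Pow(431, Rational(1, 2)), 136975), -1) = Pow(Add(136975, Pow(431, Rational(1, 2))), -1)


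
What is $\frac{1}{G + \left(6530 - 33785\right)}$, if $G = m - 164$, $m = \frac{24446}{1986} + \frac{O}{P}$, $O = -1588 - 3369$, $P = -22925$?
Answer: $- \frac{22764525}{623895376399} \approx -3.6488 \cdot 10^{-5}$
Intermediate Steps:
$O = -4957$
$m = \frac{285134576}{22764525}$ ($m = \frac{24446}{1986} - \frac{4957}{-22925} = 24446 \cdot \frac{1}{1986} - - \frac{4957}{22925} = \frac{12223}{993} + \frac{4957}{22925} = \frac{285134576}{22764525} \approx 12.525$)
$G = - \frac{3448247524}{22764525}$ ($G = \frac{285134576}{22764525} - 164 = - \frac{3448247524}{22764525} \approx -151.47$)
$\frac{1}{G + \left(6530 - 33785\right)} = \frac{1}{- \frac{3448247524}{22764525} + \left(6530 - 33785\right)} = \frac{1}{- \frac{3448247524}{22764525} - 27255} = \frac{1}{- \frac{623895376399}{22764525}} = - \frac{22764525}{623895376399}$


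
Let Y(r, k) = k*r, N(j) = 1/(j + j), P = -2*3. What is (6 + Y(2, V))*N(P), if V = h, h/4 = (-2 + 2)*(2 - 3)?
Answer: -½ ≈ -0.50000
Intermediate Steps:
P = -6
h = 0 (h = 4*((-2 + 2)*(2 - 3)) = 4*(0*(-1)) = 4*0 = 0)
N(j) = 1/(2*j)
V = 0
(6 + Y(2, V))*N(P) = (6 + 0*2)*((½)/(-6)) = (6 + 0)*((½)*(-⅙)) = 6*(-1/12) = -½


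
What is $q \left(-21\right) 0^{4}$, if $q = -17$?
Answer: $0$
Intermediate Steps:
$q \left(-21\right) 0^{4} = \left(-17\right) \left(-21\right) 0^{4} = 357 \cdot 0 = 0$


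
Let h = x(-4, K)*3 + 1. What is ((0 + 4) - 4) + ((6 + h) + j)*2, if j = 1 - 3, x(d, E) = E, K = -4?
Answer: -14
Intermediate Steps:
j = -2
h = -11 (h = -4*3 + 1 = -12 + 1 = -11)
((0 + 4) - 4) + ((6 + h) + j)*2 = ((0 + 4) - 4) + ((6 - 11) - 2)*2 = (4 - 4) + (-5 - 2)*2 = 0 - 7*2 = 0 - 14 = -14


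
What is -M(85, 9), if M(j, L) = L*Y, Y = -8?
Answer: 72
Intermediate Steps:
M(j, L) = -8*L (M(j, L) = L*(-8) = -8*L)
-M(85, 9) = -(-8)*9 = -1*(-72) = 72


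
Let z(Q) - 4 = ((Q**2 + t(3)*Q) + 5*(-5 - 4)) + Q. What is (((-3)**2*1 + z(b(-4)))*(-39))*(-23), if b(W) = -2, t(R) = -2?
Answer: -23322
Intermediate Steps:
z(Q) = -41 + Q**2 - Q (z(Q) = 4 + (((Q**2 - 2*Q) + 5*(-5 - 4)) + Q) = 4 + (((Q**2 - 2*Q) + 5*(-9)) + Q) = 4 + (((Q**2 - 2*Q) - 45) + Q) = 4 + ((-45 + Q**2 - 2*Q) + Q) = 4 + (-45 + Q**2 - Q) = -41 + Q**2 - Q)
(((-3)**2*1 + z(b(-4)))*(-39))*(-23) = (((-3)**2*1 + (-41 + (-2)**2 - 1*(-2)))*(-39))*(-23) = ((9*1 + (-41 + 4 + 2))*(-39))*(-23) = ((9 - 35)*(-39))*(-23) = -26*(-39)*(-23) = 1014*(-23) = -23322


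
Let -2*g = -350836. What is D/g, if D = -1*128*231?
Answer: -14784/87709 ≈ -0.16856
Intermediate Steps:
D = -29568 (D = -128*231 = -29568)
g = 175418 (g = -1/2*(-350836) = 175418)
D/g = -29568/175418 = -29568*1/175418 = -14784/87709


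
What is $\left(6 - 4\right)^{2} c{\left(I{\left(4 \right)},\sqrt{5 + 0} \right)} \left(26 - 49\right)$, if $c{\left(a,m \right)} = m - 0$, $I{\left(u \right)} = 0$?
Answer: $- 92 \sqrt{5} \approx -205.72$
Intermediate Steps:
$c{\left(a,m \right)} = m$ ($c{\left(a,m \right)} = m + 0 = m$)
$\left(6 - 4\right)^{2} c{\left(I{\left(4 \right)},\sqrt{5 + 0} \right)} \left(26 - 49\right) = \left(6 - 4\right)^{2} \sqrt{5 + 0} \left(26 - 49\right) = 2^{2} \sqrt{5} \left(-23\right) = 4 \sqrt{5} \left(-23\right) = - 92 \sqrt{5}$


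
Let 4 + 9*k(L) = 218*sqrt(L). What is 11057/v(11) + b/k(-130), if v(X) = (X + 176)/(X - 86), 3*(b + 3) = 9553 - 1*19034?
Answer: -8772863760/1978273 + 21255*I*sqrt(130)/21158 ≈ -4434.6 + 11.454*I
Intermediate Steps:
b = -9490/3 (b = -3 + (9553 - 1*19034)/3 = -3 + (9553 - 19034)/3 = -3 + (1/3)*(-9481) = -3 - 9481/3 = -9490/3 ≈ -3163.3)
v(X) = (176 + X)/(-86 + X)
k(L) = -4/9 + 218*sqrt(L)/9 (k(L) = -4/9 + (218*sqrt(L))/9 = -4/9 + 218*sqrt(L)/9)
11057/v(11) + b/k(-130) = 11057/(((176 + 11)/(-86 + 11))) - 9490/(3*(-4/9 + 218*sqrt(-130)/9)) = 11057/((187/(-75))) - 9490/(3*(-4/9 + 218*(I*sqrt(130))/9)) = 11057/((-1/75*187)) - 9490/(3*(-4/9 + 218*I*sqrt(130)/9)) = 11057/(-187/75) - 9490/(3*(-4/9 + 218*I*sqrt(130)/9)) = 11057*(-75/187) - 9490/(3*(-4/9 + 218*I*sqrt(130)/9)) = -829275/187 - 9490/(3*(-4/9 + 218*I*sqrt(130)/9))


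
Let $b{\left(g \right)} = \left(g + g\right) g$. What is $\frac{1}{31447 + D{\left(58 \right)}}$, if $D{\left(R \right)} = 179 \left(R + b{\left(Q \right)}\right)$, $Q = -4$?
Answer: $\frac{1}{47557} \approx 2.1027 \cdot 10^{-5}$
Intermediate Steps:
$b{\left(g \right)} = 2 g^{2}$ ($b{\left(g \right)} = 2 g g = 2 g^{2}$)
$D{\left(R \right)} = 5728 + 179 R$ ($D{\left(R \right)} = 179 \left(R + 2 \left(-4\right)^{2}\right) = 179 \left(R + 2 \cdot 16\right) = 179 \left(R + 32\right) = 179 \left(32 + R\right) = 5728 + 179 R$)
$\frac{1}{31447 + D{\left(58 \right)}} = \frac{1}{31447 + \left(5728 + 179 \cdot 58\right)} = \frac{1}{31447 + \left(5728 + 10382\right)} = \frac{1}{31447 + 16110} = \frac{1}{47557}$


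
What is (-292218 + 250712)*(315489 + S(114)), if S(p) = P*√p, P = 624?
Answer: -13094686434 - 25899744*√114 ≈ -1.3371e+10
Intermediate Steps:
S(p) = 624*√p
(-292218 + 250712)*(315489 + S(114)) = (-292218 + 250712)*(315489 + 624*√114) = -41506*(315489 + 624*√114) = -13094686434 - 25899744*√114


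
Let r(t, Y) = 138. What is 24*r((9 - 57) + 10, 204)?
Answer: 3312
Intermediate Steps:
24*r((9 - 57) + 10, 204) = 24*138 = 3312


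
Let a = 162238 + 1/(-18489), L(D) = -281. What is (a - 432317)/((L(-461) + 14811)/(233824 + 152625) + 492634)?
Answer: -482432365311442/879974392470711 ≈ -0.54823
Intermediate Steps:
a = 2999618381/18489 (a = 162238 - 1/18489 = 2999618381/18489 ≈ 1.6224e+5)
(a - 432317)/((L(-461) + 14811)/(233824 + 152625) + 492634) = (2999618381/18489 - 432317)/((-281 + 14811)/(233824 + 152625) + 492634) = -4993490632/(18489*(14530/386449 + 492634)) = -4993490632/(18489*190377931196/386449) = -4993490632/18489*386449/190377931196 = -482432365311442/879974392470711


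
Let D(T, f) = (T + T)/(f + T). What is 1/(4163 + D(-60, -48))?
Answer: 9/37477 ≈ 0.00024015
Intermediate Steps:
D(T, f) = 2*T/(T + f) (D(T, f) = (2*T)/(T + f) = 2*T/(T + f))
1/(4163 + D(-60, -48)) = 1/(4163 + 2*(-60)/(-60 - 48)) = 1/(4163 + 2*(-60)/(-108)) = 1/(4163 + 2*(-60)*(-1/108)) = 1/(4163 + 10/9) = 1/(37477/9) = 9/37477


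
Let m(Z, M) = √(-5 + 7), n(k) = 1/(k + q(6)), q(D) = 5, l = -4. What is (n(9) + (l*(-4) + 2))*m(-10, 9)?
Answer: 253*√2/14 ≈ 25.557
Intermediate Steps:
n(k) = 1/(5 + k) (n(k) = 1/(k + 5) = 1/(5 + k))
m(Z, M) = √2
(n(9) + (l*(-4) + 2))*m(-10, 9) = (1/(5 + 9) + (-4*(-4) + 2))*√2 = (1/14 + (16 + 2))*√2 = (1/14 + 18)*√2 = 253*√2/14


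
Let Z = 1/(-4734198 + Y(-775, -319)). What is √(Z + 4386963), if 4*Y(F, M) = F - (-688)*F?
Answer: √1663144910223605933239/19470767 ≈ 2094.5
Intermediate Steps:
Y(F, M) = 689*F/4 (Y(F, M) = (F - (-688)*F)/4 = (F + 688*F)/4 = (689*F)/4 = 689*F/4)
Z = -4/19470767 (Z = 1/(-4734198 + (689/4)*(-775)) = 1/(-4734198 - 533975/4) = 1/(-19470767/4) = -4/19470767 ≈ -2.0544e-7)
√(Z + 4386963) = √(-4/19470767 + 4386963) = √(85417534410617/19470767) = √1663144910223605933239/19470767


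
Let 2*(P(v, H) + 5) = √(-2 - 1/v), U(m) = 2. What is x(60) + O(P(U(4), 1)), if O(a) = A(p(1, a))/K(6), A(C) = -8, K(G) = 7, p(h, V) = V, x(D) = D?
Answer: 412/7 ≈ 58.857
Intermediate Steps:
P(v, H) = -5 + √(-2 - 1/v)/2
O(a) = -8/7
x(60) + O(P(U(4), 1)) = 60 - 8/7 = 412/7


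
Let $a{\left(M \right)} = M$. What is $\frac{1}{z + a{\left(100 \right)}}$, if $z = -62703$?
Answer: $- \frac{1}{62603} \approx -1.5974 \cdot 10^{-5}$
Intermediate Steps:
$\frac{1}{z + a{\left(100 \right)}} = \frac{1}{-62703 + 100} = \frac{1}{-62603} = - \frac{1}{62603}$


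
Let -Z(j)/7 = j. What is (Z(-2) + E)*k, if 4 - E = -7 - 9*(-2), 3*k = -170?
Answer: -1190/3 ≈ -396.67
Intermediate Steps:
k = -170/3 (k = (⅓)*(-170) = -170/3 ≈ -56.667)
Z(j) = -7*j
E = -7 (E = 4 - (-7 - 9*(-2)) = 4 - (-7 + 18) = 4 - 1*11 = 4 - 11 = -7)
(Z(-2) + E)*k = (-7*(-2) - 7)*(-170/3) = (14 - 7)*(-170/3) = 7*(-170/3) = -1190/3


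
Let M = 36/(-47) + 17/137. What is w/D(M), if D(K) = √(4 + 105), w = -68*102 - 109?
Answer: -7045*√109/109 ≈ -674.79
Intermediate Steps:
w = -7045 (w = -6936 - 109 = -7045)
M = -4133/6439 (M = 36*(-1/47) + 17*(1/137) = -36/47 + 17/137 = -4133/6439 ≈ -0.64187)
D(K) = √109
w/D(M) = -7045*√109/109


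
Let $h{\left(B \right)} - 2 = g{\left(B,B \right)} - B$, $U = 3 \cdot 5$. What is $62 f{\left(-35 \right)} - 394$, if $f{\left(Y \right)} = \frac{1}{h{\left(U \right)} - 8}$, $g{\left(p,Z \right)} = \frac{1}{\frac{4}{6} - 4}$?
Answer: $- \frac{84542}{213} \approx -396.91$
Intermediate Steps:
$U = 15$
$g{\left(p,Z \right)} = - \frac{3}{10}$ ($g{\left(p,Z \right)} = \frac{1}{4 \cdot \frac{1}{6} - 4} = \frac{1}{\frac{2}{3} - 4} = \frac{1}{- \frac{10}{3}} = - \frac{3}{10}$)
$h{\left(B \right)} = \frac{17}{10} - B$ ($h{\left(B \right)} = 2 - \left(\frac{3}{10} + B\right) = \frac{17}{10} - B$)
$f{\left(Y \right)} = - \frac{10}{213}$ ($f{\left(Y \right)} = \frac{1}{\left(\frac{17}{10} - 15\right) - 8} = \frac{1}{- \frac{133}{10} - 8} = \frac{1}{- \frac{213}{10}} = - \frac{10}{213}$)
$62 f{\left(-35 \right)} - 394 = 62 \left(- \frac{10}{213}\right) - 394 = - \frac{620}{213} - 394 = - \frac{84542}{213}$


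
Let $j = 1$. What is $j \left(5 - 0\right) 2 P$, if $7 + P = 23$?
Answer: $160$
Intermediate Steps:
$P = 16$ ($P = -7 + 23 = 16$)
$j \left(5 - 0\right) 2 P = 1 \left(5 - 0\right) 2 \cdot 16 = 1 \left(5 + 0\right) 2 \cdot 16 = 1 \cdot 5 \cdot 2 \cdot 16 = 5 \cdot 2 \cdot 16 = 10 \cdot 16 = 160$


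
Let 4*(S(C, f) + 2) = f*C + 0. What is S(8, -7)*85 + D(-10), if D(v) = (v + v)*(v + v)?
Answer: -960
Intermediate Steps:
D(v) = 4*v² (D(v) = (2*v)*(2*v) = 4*v²)
S(C, f) = -2 + C*f/4 (S(C, f) = -2 + (f*C + 0)/4 = -2 + (C*f + 0)/4 = -2 + (C*f)/4 = -2 + C*f/4)
S(8, -7)*85 + D(-10) = (-2 + (¼)*8*(-7))*85 + 4*(-10)² = (-2 - 14)*85 + 4*100 = -16*85 + 400 = -1360 + 400 = -960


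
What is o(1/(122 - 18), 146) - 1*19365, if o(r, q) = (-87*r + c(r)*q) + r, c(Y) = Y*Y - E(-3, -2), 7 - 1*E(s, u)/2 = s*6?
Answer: -144208719/5408 ≈ -26666.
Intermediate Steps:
E(s, u) = 14 - 12*s (E(s, u) = 14 - 2*s*6 = 14 - 12*s)
c(Y) = -50 + Y² (c(Y) = Y*Y - (14 - 12*(-3)) = Y² - (14 + 36) = Y² - 1*50 = Y² - 50 = -50 + Y²)
o(r, q) = -86*r + q*(-50 + r²) (o(r, q) = (-87*r + (-50 + r²)*q) + r = (-87*r + q*(-50 + r²)) + r = -86*r + q*(-50 + r²))
o(1/(122 - 18), 146) - 1*19365 = (-86/(122 - 18) + 146*(-50 + (1/(122 - 18))²)) - 1*19365 = (-86/104 + 146*(-50 + (1/104)²)) - 19365 = (-86*1/104 + 146*(-50 + (1/104)²)) - 19365 = (-43/52 + 146*(-50 + 1/10816)) - 19365 = (-43/52 + 146*(-540799/10816)) - 19365 = (-43/52 - 39478327/5408) - 19365 = -39482799/5408 - 19365 = -144208719/5408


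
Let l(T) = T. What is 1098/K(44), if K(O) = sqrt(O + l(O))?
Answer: 549*sqrt(22)/22 ≈ 117.05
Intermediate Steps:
K(O) = sqrt(2)*sqrt(O) (K(O) = sqrt(O + O) = sqrt(2*O) = sqrt(2)*sqrt(O))
1098/K(44) = 1098/((sqrt(2)*sqrt(44))) = 1098/((sqrt(2)*(2*sqrt(11)))) = 1098/((2*sqrt(22))) = 1098*(sqrt(22)/44) = 549*sqrt(22)/22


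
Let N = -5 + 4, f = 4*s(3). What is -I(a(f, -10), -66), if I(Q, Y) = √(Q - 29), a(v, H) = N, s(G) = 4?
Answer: -I*√30 ≈ -5.4772*I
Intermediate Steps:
f = 16 (f = 4*4 = 16)
N = -1
a(v, H) = -1
I(Q, Y) = √(-29 + Q)
-I(a(f, -10), -66) = -√(-29 - 1) = -√(-30) = -I*√30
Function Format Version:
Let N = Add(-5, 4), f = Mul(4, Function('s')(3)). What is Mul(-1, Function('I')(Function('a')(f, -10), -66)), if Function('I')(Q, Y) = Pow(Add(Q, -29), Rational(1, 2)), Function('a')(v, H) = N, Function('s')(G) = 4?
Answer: Mul(-1, I, Pow(30, Rational(1, 2))) ≈ Mul(-5.4772, I)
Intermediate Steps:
f = 16 (f = Mul(4, 4) = 16)
N = -1
Function('a')(v, H) = -1
Function('I')(Q, Y) = Pow(Add(-29, Q), Rational(1, 2))
Mul(-1, Function('I')(Function('a')(f, -10), -66)) = Mul(-1, Pow(Add(-29, -1), Rational(1, 2))) = Mul(-1, Pow(-30, Rational(1, 2))) = Mul(-1, Mul(I, Pow(30, Rational(1, 2)))) = Mul(-1, I, Pow(30, Rational(1, 2)))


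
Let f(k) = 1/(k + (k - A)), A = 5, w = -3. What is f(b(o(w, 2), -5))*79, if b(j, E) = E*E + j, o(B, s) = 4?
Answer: 79/53 ≈ 1.4906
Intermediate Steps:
b(j, E) = j + E² (b(j, E) = E² + j = j + E²)
f(k) = 1/(-5 + 2*k) (f(k) = 1/(k + (k - 1*5)) = 1/(k + (k - 5)) = 1/(k + (-5 + k)) = 1/(-5 + 2*k))
f(b(o(w, 2), -5))*79 = 79/(-5 + 2*(4 + (-5)²)) = 79/(-5 + 2*(4 + 25)) = 79/(-5 + 2*29) = 79/(-5 + 58) = 79/53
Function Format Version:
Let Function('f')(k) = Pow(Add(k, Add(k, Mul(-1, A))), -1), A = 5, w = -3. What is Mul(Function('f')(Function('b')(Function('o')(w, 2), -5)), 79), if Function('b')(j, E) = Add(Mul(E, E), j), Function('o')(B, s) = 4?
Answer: Rational(79, 53) ≈ 1.4906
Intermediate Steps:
Function('b')(j, E) = Add(j, Pow(E, 2)) (Function('b')(j, E) = Add(Pow(E, 2), j) = Add(j, Pow(E, 2)))
Function('f')(k) = Pow(Add(-5, Mul(2, k)), -1) (Function('f')(k) = Pow(Add(k, Add(k, Mul(-1, 5))), -1) = Pow(Add(k, Add(k, -5)), -1) = Pow(Add(k, Add(-5, k)), -1) = Pow(Add(-5, Mul(2, k)), -1))
Mul(Function('f')(Function('b')(Function('o')(w, 2), -5)), 79) = Mul(Pow(Add(-5, Mul(2, Add(4, Pow(-5, 2)))), -1), 79) = Mul(Pow(Add(-5, Mul(2, Add(4, 25))), -1), 79) = Mul(Pow(Add(-5, Mul(2, 29)), -1), 79) = Mul(Pow(Add(-5, 58), -1), 79) = Mul(Pow(53, -1), 79) = Mul(Rational(1, 53), 79) = Rational(79, 53)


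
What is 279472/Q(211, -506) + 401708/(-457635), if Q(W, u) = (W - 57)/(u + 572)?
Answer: 383685694204/3203445 ≈ 1.1977e+5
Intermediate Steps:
Q(W, u) = (-57 + W)/(572 + u)
279472/Q(211, -506) + 401708/(-457635) = 279472/(((-57 + 211)/(572 - 506))) + 401708/(-457635) = 279472/((154/66)) + 401708*(-1/457635) = 279472/(((1/66)*154)) - 401708/457635 = 279472/(7/3) - 401708/457635 = 279472*(3/7) - 401708/457635 = 838416/7 - 401708/457635 = 383685694204/3203445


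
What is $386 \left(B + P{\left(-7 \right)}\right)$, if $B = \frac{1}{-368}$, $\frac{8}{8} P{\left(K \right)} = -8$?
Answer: $- \frac{568385}{184} \approx -3089.0$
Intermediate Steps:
$P{\left(K \right)} = -8$
$B = - \frac{1}{368} \approx -0.0027174$
$386 \left(B + P{\left(-7 \right)}\right) = 386 \left(- \frac{1}{368} - 8\right) = 386 \left(- \frac{2945}{368}\right) = - \frac{568385}{184}$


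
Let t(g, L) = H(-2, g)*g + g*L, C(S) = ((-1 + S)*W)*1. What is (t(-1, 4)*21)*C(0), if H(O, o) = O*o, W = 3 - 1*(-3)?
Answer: 756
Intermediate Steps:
W = 6 (W = 3 + 3 = 6)
C(S) = -6 + 6*S (C(S) = ((-1 + S)*6)*1 = (-6 + 6*S)*1 = -6 + 6*S)
t(g, L) = -2*g**2 + L*g (t(g, L) = (-2*g)*g + g*L = -2*g**2 + L*g)
(t(-1, 4)*21)*C(0) = (-(4 - 2*(-1))*21)*(-6 + 6*0) = (-(4 + 2)*21)*(-6 + 0) = (-1*6*21)*(-6) = -6*21*(-6) = -126*(-6) = 756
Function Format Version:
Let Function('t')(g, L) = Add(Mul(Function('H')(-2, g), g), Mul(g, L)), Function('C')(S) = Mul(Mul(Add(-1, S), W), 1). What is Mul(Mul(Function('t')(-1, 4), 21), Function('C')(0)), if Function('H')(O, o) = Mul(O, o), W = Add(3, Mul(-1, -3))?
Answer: 756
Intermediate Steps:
W = 6 (W = Add(3, 3) = 6)
Function('C')(S) = Add(-6, Mul(6, S)) (Function('C')(S) = Mul(Mul(Add(-1, S), 6), 1) = Mul(Add(-6, Mul(6, S)), 1) = Add(-6, Mul(6, S)))
Function('t')(g, L) = Add(Mul(-2, Pow(g, 2)), Mul(L, g)) (Function('t')(g, L) = Add(Mul(Mul(-2, g), g), Mul(g, L)) = Add(Mul(-2, Pow(g, 2)), Mul(L, g)))
Mul(Mul(Function('t')(-1, 4), 21), Function('C')(0)) = Mul(Mul(Mul(-1, Add(4, Mul(-2, -1))), 21), Add(-6, Mul(6, 0))) = Mul(Mul(Mul(-1, Add(4, 2)), 21), Add(-6, 0)) = Mul(Mul(Mul(-1, 6), 21), -6) = Mul(Mul(-6, 21), -6) = Mul(-126, -6) = 756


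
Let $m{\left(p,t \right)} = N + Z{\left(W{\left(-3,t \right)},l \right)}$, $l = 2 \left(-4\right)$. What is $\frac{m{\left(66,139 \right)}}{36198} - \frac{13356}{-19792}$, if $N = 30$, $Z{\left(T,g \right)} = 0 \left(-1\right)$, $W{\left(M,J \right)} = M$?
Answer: $\frac{20168927}{29851284} \approx 0.67565$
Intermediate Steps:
$l = -8$
$Z{\left(T,g \right)} = 0$
$m{\left(p,t \right)} = 30$ ($m{\left(p,t \right)} = 30 + 0 = 30$)
$\frac{m{\left(66,139 \right)}}{36198} - \frac{13356}{-19792} = \frac{30}{36198} - \frac{13356}{-19792} = 30 \cdot \frac{1}{36198} - - \frac{3339}{4948} = \frac{5}{6033} + \frac{3339}{4948} = \frac{20168927}{29851284}$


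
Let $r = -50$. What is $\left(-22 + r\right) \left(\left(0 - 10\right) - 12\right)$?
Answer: $1584$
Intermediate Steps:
$\left(-22 + r\right) \left(\left(0 - 10\right) - 12\right) = \left(-22 - 50\right) \left(\left(0 - 10\right) - 12\right) = - 72 \left(-10 - 12\right) = \left(-72\right) \left(-22\right) = 1584$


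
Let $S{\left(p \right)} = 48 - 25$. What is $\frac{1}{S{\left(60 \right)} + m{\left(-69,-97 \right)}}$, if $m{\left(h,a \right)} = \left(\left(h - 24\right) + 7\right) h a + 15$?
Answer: $- \frac{1}{575560} \approx -1.7374 \cdot 10^{-6}$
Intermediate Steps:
$m{\left(h,a \right)} = 15 + a h \left(-17 + h\right)$ ($m{\left(h,a \right)} = \left(\left(-24 + h\right) + 7\right) h a + 15 = \left(-17 + h\right) h a + 15 = h \left(-17 + h\right) a + 15 = a h \left(-17 + h\right) + 15 = 15 + a h \left(-17 + h\right)$)
$S{\left(p \right)} = 23$
$\frac{1}{S{\left(60 \right)} + m{\left(-69,-97 \right)}} = \frac{1}{23 - \left(-15 + 113781 + 461817\right)} = \frac{1}{23 - 575583} = \frac{1}{-575560} = - \frac{1}{575560}$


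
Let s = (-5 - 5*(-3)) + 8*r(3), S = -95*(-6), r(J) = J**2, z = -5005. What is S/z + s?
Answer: 81968/1001 ≈ 81.886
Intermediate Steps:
S = 570
s = 82 (s = (-5 - 5*(-3)) + 8*3**2 = (-5 + 15) + 8*9 = 10 + 72 = 82)
S/z + s = 570/(-5005) + 82 = 570*(-1/5005) + 82 = -114/1001 + 82 = 81968/1001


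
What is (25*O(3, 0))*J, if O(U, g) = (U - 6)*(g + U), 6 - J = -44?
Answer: -11250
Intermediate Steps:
J = 50 (J = 6 - 1*(-44) = 6 + 44 = 50)
O(U, g) = (-6 + U)*(U + g)
(25*O(3, 0))*J = (25*(3² - 6*3 - 6*0 + 3*0))*50 = (25*(9 - 18 + 0 + 0))*50 = (25*(-9))*50 = -225*50 = -11250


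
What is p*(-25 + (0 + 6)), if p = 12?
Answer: -228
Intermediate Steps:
p*(-25 + (0 + 6)) = 12*(-25 + (0 + 6)) = 12*(-25 + 6) = 12*(-19) = -228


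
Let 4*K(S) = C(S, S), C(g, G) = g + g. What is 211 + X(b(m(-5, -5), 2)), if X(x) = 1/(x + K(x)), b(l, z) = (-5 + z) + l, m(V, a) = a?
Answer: 2531/12 ≈ 210.92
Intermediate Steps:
C(g, G) = 2*g
K(S) = S/2 (K(S) = (2*S)/4 = S/2)
b(l, z) = -5 + l + z
X(x) = 2/(3*x) (X(x) = 1/(x + x/2) = 1/(3*x/2) = 2/(3*x))
211 + X(b(m(-5, -5), 2)) = 211 + 2/(3*(-5 - 5 + 2)) = 211 + (⅔)/(-8) = 211 + (⅔)*(-⅛) = 211 - 1/12 = 2531/12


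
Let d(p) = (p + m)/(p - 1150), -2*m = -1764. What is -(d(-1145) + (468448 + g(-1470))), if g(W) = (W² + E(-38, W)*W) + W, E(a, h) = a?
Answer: -6159178973/2295 ≈ -2.6837e+6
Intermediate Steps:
m = 882 (m = -½*(-1764) = 882)
g(W) = W² - 37*W (g(W) = (W² - 38*W) + W = W² - 37*W)
d(p) = (882 + p)/(-1150 + p) (d(p) = (p + 882)/(p - 1150) = (882 + p)/(-1150 + p))
-(d(-1145) + (468448 + g(-1470))) = -((882 - 1145)/(-1150 - 1145) + (468448 - 1470*(-37 - 1470))) = -(-263/(-2295) + (468448 - 1470*(-1507))) = -(-1/2295*(-263) + (468448 + 2215290)) = -(263/2295 + 2683738) = -1*6159178973/2295 = -6159178973/2295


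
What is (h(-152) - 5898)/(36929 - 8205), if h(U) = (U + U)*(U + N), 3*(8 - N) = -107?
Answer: 40553/43086 ≈ 0.94121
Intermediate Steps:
N = 131/3 (N = 8 - ⅓*(-107) = 8 + 107/3 = 131/3 ≈ 43.667)
h(U) = 2*U*(131/3 + U) (h(U) = (U + U)*(U + 131/3) = (2*U)*(131/3 + U) = 2*U*(131/3 + U))
(h(-152) - 5898)/(36929 - 8205) = ((⅔)*(-152)*(131 + 3*(-152)) - 5898)/(36929 - 8205) = ((⅔)*(-152)*(131 - 456) - 5898)/28724 = ((⅔)*(-152)*(-325) - 5898)*(1/28724) = (98800/3 - 5898)*(1/28724) = (81106/3)*(1/28724) = 40553/43086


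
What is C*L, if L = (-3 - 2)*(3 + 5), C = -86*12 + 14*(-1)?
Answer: 41840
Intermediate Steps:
C = -1046 (C = -1032 - 14 = -1046)
L = -40 (L = -5*8 = -40)
C*L = -1046*(-40) = 41840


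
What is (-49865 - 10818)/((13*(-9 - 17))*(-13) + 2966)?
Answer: -60683/7360 ≈ -8.2450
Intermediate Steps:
(-49865 - 10818)/((13*(-9 - 17))*(-13) + 2966) = -60683/((13*(-26))*(-13) + 2966) = -60683/(-338*(-13) + 2966) = -60683/(4394 + 2966) = -60683/7360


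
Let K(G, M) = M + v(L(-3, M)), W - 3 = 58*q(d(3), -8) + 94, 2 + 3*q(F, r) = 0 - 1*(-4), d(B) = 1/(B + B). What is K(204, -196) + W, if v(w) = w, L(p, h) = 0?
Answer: -181/3 ≈ -60.333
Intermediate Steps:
d(B) = 1/(2*B)
q(F, r) = ⅔ (q(F, r) = -⅔ + (0 - 1*(-4))/3 = -⅔ + (0 + 4)/3 = -⅔ + (⅓)*4 = -⅔ + 4/3 = ⅔)
W = 407/3 (W = 3 + (58*(⅔) + 94) = 3 + (116/3 + 94) = 3 + 398/3 = 407/3 ≈ 135.67)
K(G, M) = M (K(G, M) = M + 0 = M)
K(204, -196) + W = -196 + 407/3 = -181/3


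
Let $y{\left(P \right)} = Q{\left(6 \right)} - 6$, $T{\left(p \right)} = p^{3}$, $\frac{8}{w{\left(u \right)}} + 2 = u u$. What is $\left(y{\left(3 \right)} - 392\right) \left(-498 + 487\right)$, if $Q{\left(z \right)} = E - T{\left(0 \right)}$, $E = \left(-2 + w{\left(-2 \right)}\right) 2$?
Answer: $4334$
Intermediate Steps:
$w{\left(u \right)} = \frac{8}{-2 + u^{2}}$ ($w{\left(u \right)} = \frac{8}{-2 + u u} = \frac{8}{-2 + u^{2}}$)
$E = 4$ ($E = \left(-2 + \frac{8}{-2 + \left(-2\right)^{2}}\right) 2 = \left(-2 + \frac{8}{-2 + 4}\right) 2 = \left(-2 + \frac{8}{2}\right) 2 = \left(-2 + 8 \cdot \frac{1}{2}\right) 2 = \left(-2 + 4\right) 2 = 2 \cdot 2 = 4$)
$Q{\left(z \right)} = 4$ ($Q{\left(z \right)} = 4 - 0^{3} = 4 - 0 = 4 + 0 = 4$)
$y{\left(P \right)} = -2$ ($y{\left(P \right)} = 4 - 6 = -2$)
$\left(y{\left(3 \right)} - 392\right) \left(-498 + 487\right) = \left(-2 - 392\right) \left(-498 + 487\right) = \left(-394\right) \left(-11\right) = 4334$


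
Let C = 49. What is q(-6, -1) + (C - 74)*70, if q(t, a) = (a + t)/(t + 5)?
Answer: -1743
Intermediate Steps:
q(t, a) = (a + t)/(5 + t)
q(-6, -1) + (C - 74)*70 = (-1 - 6)/(5 - 6) + (49 - 74)*70 = -7/(-1) - 25*70 = -1*(-7) - 1750 = 7 - 1750 = -1743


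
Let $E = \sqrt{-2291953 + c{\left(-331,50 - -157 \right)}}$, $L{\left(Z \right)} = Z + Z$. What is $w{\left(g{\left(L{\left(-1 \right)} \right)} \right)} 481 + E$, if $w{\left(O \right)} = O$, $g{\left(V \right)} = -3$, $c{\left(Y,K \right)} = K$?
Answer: $-1443 + i \sqrt{2291746} \approx -1443.0 + 1513.9 i$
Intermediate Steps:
$L{\left(Z \right)} = 2 Z$
$E = i \sqrt{2291746}$ ($E = \sqrt{-2291953 + \left(50 - -157\right)} = \sqrt{-2291953 + \left(50 + 157\right)} = \sqrt{-2291953 + 207} = \sqrt{-2291746} = i \sqrt{2291746} \approx 1513.9 i$)
$w{\left(g{\left(L{\left(-1 \right)} \right)} \right)} 481 + E = \left(-3\right) 481 + i \sqrt{2291746} = -1443 + i \sqrt{2291746}$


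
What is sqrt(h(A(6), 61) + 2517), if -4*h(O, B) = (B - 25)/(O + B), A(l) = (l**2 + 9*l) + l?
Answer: 2*sqrt(15510030)/157 ≈ 50.169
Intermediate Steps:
A(l) = l**2 + 10*l
h(O, B) = -(-25 + B)/(4*(B + O)) (h(O, B) = -(B - 25)/(4*(O + B)) = -(-25 + B)/(4*(B + O)))
sqrt(h(A(6), 61) + 2517) = sqrt((25 - 1*61)/(4*(61 + 6*(10 + 6))) + 2517) = sqrt((25 - 61)/(4*(61 + 6*16)) + 2517) = sqrt((1/4)*(-36)/(61 + 96) + 2517) = sqrt((1/4)*(-36)/157 + 2517) = sqrt((1/4)*(1/157)*(-36) + 2517) = sqrt(-9/157 + 2517) = sqrt(395160/157) = 2*sqrt(15510030)/157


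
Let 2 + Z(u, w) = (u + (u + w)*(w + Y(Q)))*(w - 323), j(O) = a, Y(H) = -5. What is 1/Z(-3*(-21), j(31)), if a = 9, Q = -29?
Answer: -1/110216 ≈ -9.0731e-6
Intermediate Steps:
j(O) = 9
Z(u, w) = -2 + (-323 + w)*(u + (-5 + w)*(u + w)) (Z(u, w) = -2 + (u + (u + w)*(w - 5))*(w - 323) = -2 + (u + (u + w)*(-5 + w))*(-323 + w) = -2 + (u + (-5 + w)*(u + w))*(-323 + w) = -2 + (-323 + w)*(u + (-5 + w)*(u + w)))
1/Z(-3*(-21), j(31)) = 1/(-2 + 9³ - 328*9² + 1292*(-3*(-21)) + 1615*9 - 3*(-21)*9² - 327*(-3*(-21))*9) = 1/(-2 + 729 - 328*81 + 1292*63 + 14535 + 63*81 - 327*63*9) = 1/(-2 + 729 - 26568 + 81396 + 14535 + 5103 - 185409) = 1/(-110216) = -1/110216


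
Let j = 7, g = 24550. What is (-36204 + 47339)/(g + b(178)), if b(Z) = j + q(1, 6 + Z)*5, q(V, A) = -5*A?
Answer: 11135/19957 ≈ 0.55795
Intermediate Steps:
b(Z) = -143 - 25*Z (b(Z) = 7 - 5*(6 + Z)*5 = 7 + (-30 - 5*Z)*5 = 7 + (-150 - 25*Z) = -143 - 25*Z)
(-36204 + 47339)/(g + b(178)) = (-36204 + 47339)/(24550 + (-143 - 25*178)) = 11135/(24550 + (-143 - 4450)) = 11135/(24550 - 4593) = 11135/19957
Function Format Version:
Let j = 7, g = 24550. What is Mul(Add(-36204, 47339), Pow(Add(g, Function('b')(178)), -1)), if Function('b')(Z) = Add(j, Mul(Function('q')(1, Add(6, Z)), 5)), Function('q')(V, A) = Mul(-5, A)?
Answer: Rational(11135, 19957) ≈ 0.55795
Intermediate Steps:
Function('b')(Z) = Add(-143, Mul(-25, Z)) (Function('b')(Z) = Add(7, Mul(Mul(-5, Add(6, Z)), 5)) = Add(7, Mul(Add(-30, Mul(-5, Z)), 5)) = Add(7, Add(-150, Mul(-25, Z))) = Add(-143, Mul(-25, Z)))
Mul(Add(-36204, 47339), Pow(Add(g, Function('b')(178)), -1)) = Mul(Add(-36204, 47339), Pow(Add(24550, Add(-143, Mul(-25, 178))), -1)) = Mul(11135, Pow(Add(24550, Add(-143, -4450)), -1)) = Mul(11135, Pow(Add(24550, -4593), -1)) = Mul(11135, Pow(19957, -1)) = Mul(11135, Rational(1, 19957)) = Rational(11135, 19957)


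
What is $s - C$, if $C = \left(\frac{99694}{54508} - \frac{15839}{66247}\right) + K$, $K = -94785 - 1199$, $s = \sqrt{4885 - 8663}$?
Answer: $\frac{173295832378089}{1805495738} + i \sqrt{3778} \approx 95982.0 + 61.465 i$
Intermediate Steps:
$s = i \sqrt{3778}$ ($s = \sqrt{-3778} = i \sqrt{3778} \approx 61.465 i$)
$K = -95984$
$C = - \frac{173295832378089}{1805495738}$ ($C = \left(\frac{99694}{54508} - \frac{15839}{66247}\right) - 95984 = \left(99694 \cdot \frac{1}{54508} - \frac{15839}{66247}\right) - 95984 = \left(\frac{49847}{27254} - \frac{15839}{66247}\right) - 95984 = \frac{2870538103}{1805495738} - 95984 = - \frac{173295832378089}{1805495738} \approx -95982.0$)
$s - C = i \sqrt{3778} - - \frac{173295832378089}{1805495738} = i \sqrt{3778} + \frac{173295832378089}{1805495738} = \frac{173295832378089}{1805495738} + i \sqrt{3778}$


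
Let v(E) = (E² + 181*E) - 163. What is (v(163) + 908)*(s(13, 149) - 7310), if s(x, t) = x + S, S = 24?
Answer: -413230041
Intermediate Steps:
v(E) = -163 + E² + 181*E
s(x, t) = 24 + x (s(x, t) = x + 24 = 24 + x)
(v(163) + 908)*(s(13, 149) - 7310) = ((-163 + 163² + 181*163) + 908)*((24 + 13) - 7310) = ((-163 + 26569 + 29503) + 908)*(37 - 7310) = (55909 + 908)*(-7273) = 56817*(-7273) = -413230041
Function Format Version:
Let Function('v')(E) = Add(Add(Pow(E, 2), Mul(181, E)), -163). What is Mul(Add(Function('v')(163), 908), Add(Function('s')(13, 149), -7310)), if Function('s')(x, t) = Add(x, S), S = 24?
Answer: -413230041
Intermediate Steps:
Function('v')(E) = Add(-163, Pow(E, 2), Mul(181, E))
Function('s')(x, t) = Add(24, x) (Function('s')(x, t) = Add(x, 24) = Add(24, x))
Mul(Add(Function('v')(163), 908), Add(Function('s')(13, 149), -7310)) = Mul(Add(Add(-163, Pow(163, 2), Mul(181, 163)), 908), Add(Add(24, 13), -7310)) = Mul(Add(Add(-163, 26569, 29503), 908), Add(37, -7310)) = Mul(Add(55909, 908), -7273) = Mul(56817, -7273) = -413230041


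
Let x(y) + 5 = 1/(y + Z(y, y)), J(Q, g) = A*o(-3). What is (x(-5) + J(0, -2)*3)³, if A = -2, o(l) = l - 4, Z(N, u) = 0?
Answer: 6229504/125 ≈ 49836.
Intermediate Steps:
o(l) = -4 + l
J(Q, g) = 14 (J(Q, g) = -2*(-4 - 3) = -2*(-7) = 14)
x(y) = -5 + 1/y (x(y) = -5 + 1/(y + 0) = -5 + 1/y)
(x(-5) + J(0, -2)*3)³ = ((-5 + 1/(-5)) + 14*3)³ = ((-5 - ⅕) + 42)³ = (-26/5 + 42)³ = (184/5)³ = 6229504/125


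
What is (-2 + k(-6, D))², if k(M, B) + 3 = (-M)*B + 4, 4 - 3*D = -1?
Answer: 81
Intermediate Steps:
D = 5/3 (D = 4/3 - ⅓*(-1) = 4/3 + ⅓ = 5/3 ≈ 1.6667)
k(M, B) = 1 - B*M (k(M, B) = -3 + ((-M)*B + 4) = -3 + (-B*M + 4) = -3 + (4 - B*M) = 1 - B*M)
(-2 + k(-6, D))² = (-2 + (1 - 1*5/3*(-6)))² = (-2 + (1 + 10))² = (-2 + 11)² = 9² = 81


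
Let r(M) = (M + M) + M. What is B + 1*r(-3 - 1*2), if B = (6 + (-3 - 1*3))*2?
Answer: -15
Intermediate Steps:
B = 0 (B = (6 + (-3 - 3))*2 = (6 - 6)*2 = 0*2 = 0)
r(M) = 3*M (r(M) = 2*M + M = 3*M)
B + 1*r(-3 - 1*2) = 0 + 1*(3*(-3 - 1*2)) = 0 + 1*(3*(-3 - 2)) = 0 + 1*(3*(-5)) = 0 + 1*(-15) = 0 - 15 = -15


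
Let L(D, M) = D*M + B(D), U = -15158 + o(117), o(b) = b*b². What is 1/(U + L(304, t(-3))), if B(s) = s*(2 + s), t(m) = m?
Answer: 1/1678567 ≈ 5.9575e-7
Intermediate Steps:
o(b) = b³
U = 1586455 (U = -15158 + 117³ = -15158 + 1601613 = 1586455)
L(D, M) = D*M + D*(2 + D)
1/(U + L(304, t(-3))) = 1/(1586455 + 304*(2 + 304 - 3)) = 1/(1586455 + 304*303) = 1/(1586455 + 92112) = 1/1678567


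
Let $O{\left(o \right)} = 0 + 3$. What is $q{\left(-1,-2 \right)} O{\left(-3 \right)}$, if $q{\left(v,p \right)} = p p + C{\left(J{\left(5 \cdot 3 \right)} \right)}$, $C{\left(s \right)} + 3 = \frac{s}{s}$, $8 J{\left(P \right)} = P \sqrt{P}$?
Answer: $6$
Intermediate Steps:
$O{\left(o \right)} = 3$
$J{\left(P \right)} = \frac{P^{\frac{3}{2}}}{8}$ ($J{\left(P \right)} = \frac{P \sqrt{P}}{8} = \frac{P^{\frac{3}{2}}}{8}$)
$C{\left(s \right)} = -2$ ($C{\left(s \right)} = -3 + \frac{s}{s} = -3 + 1 = -2$)
$q{\left(v,p \right)} = -2 + p^{2}$ ($q{\left(v,p \right)} = p p - 2 = p^{2} - 2 = -2 + p^{2}$)
$q{\left(-1,-2 \right)} O{\left(-3 \right)} = \left(-2 + \left(-2\right)^{2}\right) 3 = \left(-2 + 4\right) 3 = 2 \cdot 3 = 6$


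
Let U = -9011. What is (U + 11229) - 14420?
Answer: -12202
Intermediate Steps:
(U + 11229) - 14420 = (-9011 + 11229) - 14420 = 2218 - 14420 = -12202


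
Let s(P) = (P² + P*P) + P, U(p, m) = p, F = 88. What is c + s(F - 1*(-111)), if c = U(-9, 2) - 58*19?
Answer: 78290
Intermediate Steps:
s(P) = P + 2*P² (s(P) = (P² + P²) + P = 2*P² + P = P + 2*P²)
c = -1111 (c = -9 - 58*19 = -9 - 1102 = -1111)
c + s(F - 1*(-111)) = -1111 + (88 - 1*(-111))*(1 + 2*(88 - 1*(-111))) = -1111 + (88 + 111)*(1 + 2*(88 + 111)) = -1111 + 199*(1 + 2*199) = -1111 + 199*(1 + 398) = -1111 + 199*399 = -1111 + 79401 = 78290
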